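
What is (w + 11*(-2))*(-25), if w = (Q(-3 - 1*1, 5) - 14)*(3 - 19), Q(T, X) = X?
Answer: -3050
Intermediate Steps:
w = 144 (w = (5 - 14)*(3 - 19) = -9*(-16) = 144)
(w + 11*(-2))*(-25) = (144 + 11*(-2))*(-25) = (144 - 22)*(-25) = 122*(-25) = -3050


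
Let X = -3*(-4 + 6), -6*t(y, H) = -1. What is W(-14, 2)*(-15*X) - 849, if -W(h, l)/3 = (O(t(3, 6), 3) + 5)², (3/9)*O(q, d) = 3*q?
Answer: -24513/2 ≈ -12257.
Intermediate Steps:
t(y, H) = ⅙ (t(y, H) = -⅙*(-1) = ⅙)
O(q, d) = 9*q (O(q, d) = 3*(3*q) = 9*q)
W(h, l) = -507/4 (W(h, l) = -3*(9*(⅙) + 5)² = -3*(3/2 + 5)² = -3*(13/2)² = -3*169/4 = -507/4)
X = -6 (X = -3*2 = -6)
W(-14, 2)*(-15*X) - 849 = -(-7605)*(-6)/4 - 849 = -507/4*90 - 849 = -22815/2 - 849 = -24513/2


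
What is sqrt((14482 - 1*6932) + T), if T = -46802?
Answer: 2*I*sqrt(9813) ≈ 198.12*I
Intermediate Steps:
sqrt((14482 - 1*6932) + T) = sqrt((14482 - 1*6932) - 46802) = sqrt((14482 - 6932) - 46802) = sqrt(7550 - 46802) = sqrt(-39252) = 2*I*sqrt(9813)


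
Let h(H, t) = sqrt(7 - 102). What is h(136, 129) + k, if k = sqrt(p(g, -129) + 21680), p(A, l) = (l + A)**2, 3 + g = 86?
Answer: 6*sqrt(661) + I*sqrt(95) ≈ 154.26 + 9.7468*I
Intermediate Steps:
g = 83 (g = -3 + 86 = 83)
p(A, l) = (A + l)**2
h(H, t) = I*sqrt(95) (h(H, t) = sqrt(-95) = I*sqrt(95))
k = 6*sqrt(661) (k = sqrt((83 - 129)**2 + 21680) = sqrt((-46)**2 + 21680) = sqrt(2116 + 21680) = sqrt(23796) = 6*sqrt(661) ≈ 154.26)
h(136, 129) + k = I*sqrt(95) + 6*sqrt(661) = 6*sqrt(661) + I*sqrt(95)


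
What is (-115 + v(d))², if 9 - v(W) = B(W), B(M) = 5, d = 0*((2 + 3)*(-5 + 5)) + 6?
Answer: 12321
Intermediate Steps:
d = 6 (d = 0*(5*0) + 6 = 0*0 + 6 = 0 + 6 = 6)
v(W) = 4 (v(W) = 9 - 1*5 = 9 - 5 = 4)
(-115 + v(d))² = (-115 + 4)² = (-111)² = 12321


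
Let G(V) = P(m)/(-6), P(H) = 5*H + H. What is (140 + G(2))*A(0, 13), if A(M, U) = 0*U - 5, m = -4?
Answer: -720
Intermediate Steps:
P(H) = 6*H
G(V) = 4 (G(V) = (6*(-4))/(-6) = -24*(-1/6) = 4)
A(M, U) = -5 (A(M, U) = 0 - 5 = -5)
(140 + G(2))*A(0, 13) = (140 + 4)*(-5) = 144*(-5) = -720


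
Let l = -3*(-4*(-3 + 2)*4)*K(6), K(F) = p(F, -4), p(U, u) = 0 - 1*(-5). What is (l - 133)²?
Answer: 139129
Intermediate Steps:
p(U, u) = 5 (p(U, u) = 0 + 5 = 5)
K(F) = 5
l = -240 (l = -3*(-4*(-3 + 2)*4)*5 = -3*(-(-4)*4)*5 = -3*(-4*(-4))*5 = -48*5 = -3*80 = -240)
(l - 133)² = (-240 - 133)² = (-373)² = 139129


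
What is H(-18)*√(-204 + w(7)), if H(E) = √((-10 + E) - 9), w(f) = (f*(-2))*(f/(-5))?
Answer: -√170570/5 ≈ -82.600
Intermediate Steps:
w(f) = 2*f²/5 (w(f) = (-2*f)*(f*(-⅕)) = (-2*f)*(-f/5) = 2*f²/5)
H(E) = √(-19 + E)
H(-18)*√(-204 + w(7)) = √(-19 - 18)*√(-204 + (⅖)*7²) = √(-37)*√(-204 + (⅖)*49) = (I*√37)*√(-204 + 98/5) = (I*√37)*√(-922/5) = (I*√37)*(I*√4610/5) = -√170570/5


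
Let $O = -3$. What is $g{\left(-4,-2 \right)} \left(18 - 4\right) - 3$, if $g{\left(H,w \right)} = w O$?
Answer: $81$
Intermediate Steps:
$g{\left(H,w \right)} = - 3 w$ ($g{\left(H,w \right)} = w \left(-3\right) = - 3 w$)
$g{\left(-4,-2 \right)} \left(18 - 4\right) - 3 = \left(-3\right) \left(-2\right) \left(18 - 4\right) - 3 = 6 \left(18 - 4\right) - 3 = 6 \cdot 14 - 3 = 84 - 3 = 81$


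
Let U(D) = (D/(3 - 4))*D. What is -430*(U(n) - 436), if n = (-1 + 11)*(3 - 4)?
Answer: 230480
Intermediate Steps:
n = -10 (n = 10*(-1) = -10)
U(D) = -D**2 (U(D) = (D/(-1))*D = (D*(-1))*D = (-D)*D = -D**2)
-430*(U(n) - 436) = -430*(-1*(-10)**2 - 436) = -430*(-1*100 - 436) = -430*(-100 - 436) = -430*(-536) = 230480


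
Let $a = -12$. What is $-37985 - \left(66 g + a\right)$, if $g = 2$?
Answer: $-38105$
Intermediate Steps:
$-37985 - \left(66 g + a\right) = -37985 - \left(66 \cdot 2 - 12\right) = -37985 - \left(132 - 12\right) = -37985 - 120 = -38105$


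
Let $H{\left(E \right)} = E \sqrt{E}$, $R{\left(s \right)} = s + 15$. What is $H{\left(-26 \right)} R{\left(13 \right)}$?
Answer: $- 728 i \sqrt{26} \approx - 3712.1 i$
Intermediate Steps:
$R{\left(s \right)} = 15 + s$
$H{\left(E \right)} = E^{\frac{3}{2}}$
$H{\left(-26 \right)} R{\left(13 \right)} = \left(-26\right)^{\frac{3}{2}} \left(15 + 13\right) = - 26 i \sqrt{26} \cdot 28 = - 728 i \sqrt{26}$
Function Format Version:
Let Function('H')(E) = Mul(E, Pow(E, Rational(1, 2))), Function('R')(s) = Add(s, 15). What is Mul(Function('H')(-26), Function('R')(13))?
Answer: Mul(-728, I, Pow(26, Rational(1, 2))) ≈ Mul(-3712.1, I)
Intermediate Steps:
Function('R')(s) = Add(15, s)
Function('H')(E) = Pow(E, Rational(3, 2))
Mul(Function('H')(-26), Function('R')(13)) = Mul(Pow(-26, Rational(3, 2)), Add(15, 13)) = Mul(Mul(-26, I, Pow(26, Rational(1, 2))), 28) = Mul(-728, I, Pow(26, Rational(1, 2)))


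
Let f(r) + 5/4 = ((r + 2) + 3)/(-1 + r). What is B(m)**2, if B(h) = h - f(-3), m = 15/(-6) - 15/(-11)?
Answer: 729/1936 ≈ 0.37655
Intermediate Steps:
f(r) = -5/4 + (5 + r)/(-1 + r) (f(r) = -5/4 + ((r + 2) + 3)/(-1 + r) = -5/4 + ((2 + r) + 3)/(-1 + r) = -5/4 + (5 + r)/(-1 + r))
m = -25/22 (m = 15*(-1/6) - 15*(-1/11) = -5/2 + 15/11 = -25/22 ≈ -1.1364)
B(h) = 7/4 + h (B(h) = h - (25 - 1*(-3))/(4*(-1 - 3)) = h - (25 + 3)/(4*(-4)) = h - (-1)*28/(4*4) = h - 1*(-7/4) = h + 7/4 = 7/4 + h)
B(m)**2 = (7/4 - 25/22)**2 = (27/44)**2 = 729/1936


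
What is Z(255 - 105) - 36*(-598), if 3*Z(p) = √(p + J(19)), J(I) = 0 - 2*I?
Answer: 21528 + 4*√7/3 ≈ 21532.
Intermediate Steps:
J(I) = -2*I
Z(p) = √(-38 + p)/3 (Z(p) = √(p - 2*19)/3 = √(p - 38)/3 = √(-38 + p)/3)
Z(255 - 105) - 36*(-598) = √(-38 + (255 - 105))/3 - 36*(-598) = √(-38 + 150)/3 + 21528 = √112/3 + 21528 = (4*√7)/3 + 21528 = 4*√7/3 + 21528 = 21528 + 4*√7/3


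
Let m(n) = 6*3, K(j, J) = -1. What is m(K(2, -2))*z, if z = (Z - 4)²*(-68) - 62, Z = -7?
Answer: -149220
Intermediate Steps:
z = -8290 (z = (-7 - 4)²*(-68) - 62 = (-11)²*(-68) - 62 = 121*(-68) - 62 = -8228 - 62 = -8290)
m(n) = 18
m(K(2, -2))*z = 18*(-8290) = -149220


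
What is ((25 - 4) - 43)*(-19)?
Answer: 418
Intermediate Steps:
((25 - 4) - 43)*(-19) = (21 - 43)*(-19) = -22*(-19) = 418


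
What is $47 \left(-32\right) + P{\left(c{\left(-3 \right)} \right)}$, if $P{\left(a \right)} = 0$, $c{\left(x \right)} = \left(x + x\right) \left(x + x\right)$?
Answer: $-1504$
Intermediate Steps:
$c{\left(x \right)} = 4 x^{2}$ ($c{\left(x \right)} = 2 x 2 x = 4 x^{2}$)
$47 \left(-32\right) + P{\left(c{\left(-3 \right)} \right)} = 47 \left(-32\right) + 0 = -1504 + 0 = -1504$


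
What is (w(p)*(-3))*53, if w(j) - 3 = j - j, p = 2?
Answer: -477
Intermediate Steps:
w(j) = 3 (w(j) = 3 + (j - j) = 3 + 0 = 3)
(w(p)*(-3))*53 = (3*(-3))*53 = -9*53 = -477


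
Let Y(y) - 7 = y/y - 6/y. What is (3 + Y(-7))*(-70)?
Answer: -830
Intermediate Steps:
Y(y) = 8 - 6/y (Y(y) = 7 + (y/y - 6/y) = 7 + (1 - 6/y) = 8 - 6/y)
(3 + Y(-7))*(-70) = (3 + (8 - 6/(-7)))*(-70) = (3 + (8 - 6*(-⅐)))*(-70) = (3 + (8 + 6/7))*(-70) = (3 + 62/7)*(-70) = (83/7)*(-70) = -830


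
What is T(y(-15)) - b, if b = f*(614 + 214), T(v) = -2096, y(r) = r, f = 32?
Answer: -28592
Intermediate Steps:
b = 26496 (b = 32*(614 + 214) = 32*828 = 26496)
T(y(-15)) - b = -2096 - 1*26496 = -2096 - 26496 = -28592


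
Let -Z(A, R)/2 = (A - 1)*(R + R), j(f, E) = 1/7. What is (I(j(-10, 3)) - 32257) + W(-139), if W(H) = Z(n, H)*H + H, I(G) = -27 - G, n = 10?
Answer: -5095854/7 ≈ -7.2798e+5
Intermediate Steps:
j(f, E) = 1/7 (j(f, E) = 1*(1/7) = 1/7)
Z(A, R) = -4*R*(-1 + A) (Z(A, R) = -2*(A - 1)*(R + R) = -2*(-1 + A)*2*R = -4*R*(-1 + A))
W(H) = H - 36*H**2 (W(H) = (4*H*(1 - 1*10))*H + H = (4*H*(1 - 10))*H + H = (4*H*(-9))*H + H = (-36*H)*H + H = -36*H**2 + H = H - 36*H**2)
(I(j(-10, 3)) - 32257) + W(-139) = ((-27 - 1*1/7) - 32257) - 139*(1 - 36*(-139)) = ((-27 - 1/7) - 32257) - 139*(1 + 5004) = (-190/7 - 32257) - 139*5005 = -225989/7 - 695695 = -5095854/7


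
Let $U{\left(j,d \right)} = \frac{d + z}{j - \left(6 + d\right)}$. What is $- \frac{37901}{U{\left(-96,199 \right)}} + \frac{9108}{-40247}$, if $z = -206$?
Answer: $- \frac{65592275629}{40247} \approx -1.6297 \cdot 10^{6}$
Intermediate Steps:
$U{\left(j,d \right)} = \frac{-206 + d}{-6 + j - d}$ ($U{\left(j,d \right)} = \frac{d - 206}{j - \left(6 + d\right)} = \frac{-206 + d}{j - \left(6 + d\right)} = \frac{-206 + d}{-6 + j - d}$)
$- \frac{37901}{U{\left(-96,199 \right)}} + \frac{9108}{-40247} = - \frac{37901}{\frac{1}{6 + 199 - -96} \left(206 - 199\right)} + \frac{9108}{-40247} = - \frac{37901}{\frac{1}{6 + 199 + 96} \left(206 - 199\right)} + 9108 \left(- \frac{1}{40247}\right) = - \frac{37901}{\frac{1}{301} \cdot 7} - \frac{9108}{40247} = - 37901 \frac{1}{\frac{1}{43}} - \frac{9108}{40247} = \left(-37901\right) 43 - \frac{9108}{40247} = -1629743 - \frac{9108}{40247} = - \frac{65592275629}{40247}$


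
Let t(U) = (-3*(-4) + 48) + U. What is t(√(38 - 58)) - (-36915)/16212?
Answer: 336545/5404 + 2*I*√5 ≈ 62.277 + 4.4721*I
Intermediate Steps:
t(U) = 60 + U (t(U) = (12 + 48) + U = 60 + U)
t(√(38 - 58)) - (-36915)/16212 = (60 + √(38 - 58)) - (-36915)/16212 = (60 + √(-20)) - (-36915)/16212 = (60 + 2*I*√5) - 1*(-12305/5404) = (60 + 2*I*√5) + 12305/5404 = 336545/5404 + 2*I*√5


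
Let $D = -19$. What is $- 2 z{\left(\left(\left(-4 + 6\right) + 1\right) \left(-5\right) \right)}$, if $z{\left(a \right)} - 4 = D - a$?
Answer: $0$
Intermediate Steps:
$z{\left(a \right)} = -15 - a$ ($z{\left(a \right)} = 4 - \left(19 + a\right) = -15 - a$)
$- 2 z{\left(\left(\left(-4 + 6\right) + 1\right) \left(-5\right) \right)} = - 2 \left(-15 - \left(\left(-4 + 6\right) + 1\right) \left(-5\right)\right) = - 2 \left(-15 - \left(2 + 1\right) \left(-5\right)\right) = - 2 \left(-15 - 3 \left(-5\right)\right) = - 2 \left(-15 - -15\right) = - 2 \left(-15 + 15\right) = \left(-2\right) 0 = 0$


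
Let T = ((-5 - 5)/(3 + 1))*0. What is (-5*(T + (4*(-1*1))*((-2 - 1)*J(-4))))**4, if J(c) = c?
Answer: 3317760000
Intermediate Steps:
T = 0 (T = -10/4*0 = -10*1/4*0 = -5/2*0 = 0)
(-5*(T + (4*(-1*1))*((-2 - 1)*J(-4))))**4 = (-5*(0 + (4*(-1*1))*((-2 - 1)*(-4))))**4 = (-5*(0 + (4*(-1))*(-3*(-4))))**4 = (-5*(0 - 4*12))**4 = (-5*(0 - 48))**4 = (-5*(-48))**4 = 240**4 = 3317760000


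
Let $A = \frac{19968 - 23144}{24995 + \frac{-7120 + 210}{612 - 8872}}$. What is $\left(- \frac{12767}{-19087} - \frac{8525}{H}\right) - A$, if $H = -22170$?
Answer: $\frac{687569175588167}{582451584694746} \approx 1.1805$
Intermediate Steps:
$A = - \frac{2623376}{20646561}$ ($A = - \frac{3176}{24995 - \frac{6910}{-8260}} = - \frac{3176}{24995 - - \frac{691}{826}} = - \frac{3176}{24995 + \frac{691}{826}} = - \frac{3176}{\frac{20646561}{826}} = \left(-3176\right) \frac{826}{20646561} = - \frac{2623376}{20646561} \approx -0.12706$)
$\left(- \frac{12767}{-19087} - \frac{8525}{H}\right) - A = \left(- \frac{12767}{-19087} - \frac{8525}{-22170}\right) - - \frac{2623376}{20646561} = \left(\left(-12767\right) \left(- \frac{1}{19087}\right) - - \frac{1705}{4434}\right) + \frac{2623376}{20646561} = \left(\frac{12767}{19087} + \frac{1705}{4434}\right) + \frac{2623376}{20646561} = \frac{89152213}{84631758} + \frac{2623376}{20646561} = \frac{687569175588167}{582451584694746}$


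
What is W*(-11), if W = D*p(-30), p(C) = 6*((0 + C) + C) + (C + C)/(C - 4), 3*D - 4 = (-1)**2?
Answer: 111650/17 ≈ 6567.6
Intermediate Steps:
D = 5/3 (D = 4/3 + (1/3)*(-1)**2 = 4/3 + (1/3)*1 = 4/3 + 1/3 = 5/3 ≈ 1.6667)
p(C) = 12*C + 2*C/(-4 + C) (p(C) = 6*(C + C) + (2*C)/(-4 + C) = 6*(2*C) + 2*C/(-4 + C) = 12*C + 2*C/(-4 + C))
W = -10150/17 (W = 5*(2*(-30)*(-23 + 6*(-30))/(-4 - 30))/3 = 5*(2*(-30)*(-23 - 180)/(-34))/3 = 5*(2*(-30)*(-1/34)*(-203))/3 = (5/3)*(-6090/17) = -10150/17 ≈ -597.06)
W*(-11) = -10150/17*(-11) = 111650/17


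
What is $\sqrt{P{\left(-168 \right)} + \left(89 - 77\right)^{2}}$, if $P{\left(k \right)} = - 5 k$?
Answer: $2 \sqrt{246} \approx 31.369$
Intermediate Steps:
$\sqrt{P{\left(-168 \right)} + \left(89 - 77\right)^{2}} = \sqrt{\left(-5\right) \left(-168\right) + \left(89 - 77\right)^{2}} = \sqrt{840 + 12^{2}} = \sqrt{840 + 144} = \sqrt{984} = 2 \sqrt{246}$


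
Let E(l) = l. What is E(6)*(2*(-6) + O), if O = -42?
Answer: -324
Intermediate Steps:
E(6)*(2*(-6) + O) = 6*(2*(-6) - 42) = 6*(-12 - 42) = 6*(-54) = -324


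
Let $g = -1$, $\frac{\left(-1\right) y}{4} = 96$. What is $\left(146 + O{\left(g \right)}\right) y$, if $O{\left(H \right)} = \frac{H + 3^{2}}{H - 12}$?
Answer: $- \frac{725760}{13} \approx -55828.0$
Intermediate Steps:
$y = -384$ ($y = \left(-4\right) 96 = -384$)
$O{\left(H \right)} = \frac{9 + H}{-12 + H}$ ($O{\left(H \right)} = \frac{H + 9}{-12 + H} = \frac{9 + H}{-12 + H}$)
$\left(146 + O{\left(g \right)}\right) y = \left(146 + \frac{9 - 1}{-12 - 1}\right) \left(-384\right) = \left(146 + \frac{1}{-13} \cdot 8\right) \left(-384\right) = \left(146 - \frac{8}{13}\right) \left(-384\right) = \frac{1890}{13} \left(-384\right) = - \frac{725760}{13}$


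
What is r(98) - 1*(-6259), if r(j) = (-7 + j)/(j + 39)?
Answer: 857574/137 ≈ 6259.7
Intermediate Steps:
r(j) = (-7 + j)/(39 + j)
r(98) - 1*(-6259) = (-7 + 98)/(39 + 98) - 1*(-6259) = 91/137 + 6259 = 857574/137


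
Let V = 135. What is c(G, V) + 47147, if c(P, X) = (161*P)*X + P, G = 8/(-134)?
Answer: 3071905/67 ≈ 45849.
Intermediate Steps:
G = -4/67 (G = 8*(-1/134) = -4/67 ≈ -0.059702)
c(P, X) = P + 161*P*X (c(P, X) = 161*P*X + P = P + 161*P*X)
c(G, V) + 47147 = -4*(1 + 161*135)/67 + 47147 = -4*(1 + 21735)/67 + 47147 = -4/67*21736 + 47147 = -86944/67 + 47147 = 3071905/67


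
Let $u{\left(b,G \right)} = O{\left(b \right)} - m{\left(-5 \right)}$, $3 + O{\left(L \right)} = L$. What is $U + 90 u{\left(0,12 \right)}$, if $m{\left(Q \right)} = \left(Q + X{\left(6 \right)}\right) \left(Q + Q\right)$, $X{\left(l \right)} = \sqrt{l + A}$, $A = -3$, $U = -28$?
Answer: $-4798 + 900 \sqrt{3} \approx -3239.2$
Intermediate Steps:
$O{\left(L \right)} = -3 + L$
$X{\left(l \right)} = \sqrt{-3 + l}$ ($X{\left(l \right)} = \sqrt{l - 3} = \sqrt{-3 + l}$)
$m{\left(Q \right)} = 2 Q \left(Q + \sqrt{3}\right)$ ($m{\left(Q \right)} = \left(Q + \sqrt{-3 + 6}\right) \left(Q + Q\right) = \left(Q + \sqrt{3}\right) 2 Q = 2 Q \left(Q + \sqrt{3}\right)$)
$u{\left(b,G \right)} = -53 + b + 10 \sqrt{3}$ ($u{\left(b,G \right)} = \left(-3 + b\right) - 2 \left(-5\right) \left(-5 + \sqrt{3}\right) = \left(-3 + b\right) - \left(50 - 10 \sqrt{3}\right) = -53 + b + 10 \sqrt{3}$)
$U + 90 u{\left(0,12 \right)} = -28 + 90 \left(-53 + 0 + 10 \sqrt{3}\right) = -28 + 90 \left(-53 + 10 \sqrt{3}\right) = -28 - \left(4770 - 900 \sqrt{3}\right) = -4798 + 900 \sqrt{3}$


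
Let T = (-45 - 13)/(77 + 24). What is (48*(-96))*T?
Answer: 267264/101 ≈ 2646.2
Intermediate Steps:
T = -58/101 ≈ -0.57426
(48*(-96))*T = (48*(-96))*(-58/101) = -4608*(-58/101) = 267264/101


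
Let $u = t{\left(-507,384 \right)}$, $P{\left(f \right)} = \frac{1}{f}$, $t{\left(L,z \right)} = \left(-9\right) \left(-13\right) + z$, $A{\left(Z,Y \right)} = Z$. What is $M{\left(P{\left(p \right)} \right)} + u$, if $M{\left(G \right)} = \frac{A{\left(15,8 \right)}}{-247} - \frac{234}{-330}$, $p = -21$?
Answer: $\frac{6814893}{13585} \approx 501.65$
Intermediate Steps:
$t{\left(L,z \right)} = 117 + z$
$M{\left(G \right)} = \frac{8808}{13585}$ ($M{\left(G \right)} = \frac{15}{-247} - \frac{234}{-330} = 15 \left(- \frac{1}{247}\right) - - \frac{39}{55} = - \frac{15}{247} + \frac{39}{55} = \frac{8808}{13585}$)
$u = 501$ ($u = 117 + 384 = 501$)
$M{\left(P{\left(p \right)} \right)} + u = \frac{8808}{13585} + 501 = \frac{6814893}{13585}$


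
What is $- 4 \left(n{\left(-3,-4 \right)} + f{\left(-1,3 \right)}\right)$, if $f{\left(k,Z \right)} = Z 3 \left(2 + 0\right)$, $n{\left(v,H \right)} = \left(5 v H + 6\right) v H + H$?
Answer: $-3224$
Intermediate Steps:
$n{\left(v,H \right)} = H + H v \left(6 + 5 H v\right)$ ($n{\left(v,H \right)} = \left(5 H v + 6\right) v H + H = \left(6 + 5 H v\right) v H + H = v \left(6 + 5 H v\right) H + H = H v \left(6 + 5 H v\right) + H = H + H v \left(6 + 5 H v\right)$)
$f{\left(k,Z \right)} = 6 Z$ ($f{\left(k,Z \right)} = 3 Z 2 = 6 Z$)
$- 4 \left(n{\left(-3,-4 \right)} + f{\left(-1,3 \right)}\right) = - 4 \left(- 4 \left(1 + 6 \left(-3\right) + 5 \left(-4\right) \left(-3\right)^{2}\right) + 6 \cdot 3\right) = - 4 \left(- 4 \left(1 - 18 + 5 \left(-4\right) 9\right) + 18\right) = - 4 \left(- 4 \left(1 - 18 - 180\right) + 18\right) = - 4 \left(\left(-4\right) \left(-197\right) + 18\right) = - 4 \left(788 + 18\right) = \left(-4\right) 806 = -3224$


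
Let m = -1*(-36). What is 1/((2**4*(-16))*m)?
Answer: -1/9216 ≈ -0.00010851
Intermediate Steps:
m = 36
1/((2**4*(-16))*m) = 1/((2**4*(-16))*36) = 1/((16*(-16))*36) = 1/(-256*36) = 1/(-9216) = -1/9216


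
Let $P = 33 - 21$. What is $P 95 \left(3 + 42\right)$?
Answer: $51300$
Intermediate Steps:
$P = 12$ ($P = 33 - 21 = 12$)
$P 95 \left(3 + 42\right) = 12 \cdot 95 \left(3 + 42\right) = 1140 \cdot 45 = 51300$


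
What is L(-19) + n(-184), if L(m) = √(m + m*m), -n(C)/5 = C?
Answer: 920 + 3*√38 ≈ 938.49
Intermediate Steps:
n(C) = -5*C
L(m) = √(m + m²)
L(-19) + n(-184) = √(-19*(1 - 19)) - 5*(-184) = √(-19*(-18)) + 920 = √342 + 920 = 3*√38 + 920 = 920 + 3*√38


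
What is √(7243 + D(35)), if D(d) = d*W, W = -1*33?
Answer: 2*√1522 ≈ 78.026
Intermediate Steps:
W = -33
D(d) = -33*d (D(d) = d*(-33) = -33*d)
√(7243 + D(35)) = √(7243 - 33*35) = √(7243 - 1155) = √6088 = 2*√1522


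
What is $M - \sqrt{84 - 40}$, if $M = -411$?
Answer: $-411 - 2 \sqrt{11} \approx -417.63$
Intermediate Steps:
$M - \sqrt{84 - 40} = -411 - \sqrt{84 - 40} = -411 - \sqrt{44} = -411 - 2 \sqrt{11}$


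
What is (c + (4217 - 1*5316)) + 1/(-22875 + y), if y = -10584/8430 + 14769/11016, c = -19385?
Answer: -268602927142908/13112816177 ≈ -20484.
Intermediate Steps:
y = 48823/573240 (y = -10584*1/8430 + 14769*(1/11016) = -1764/1405 + 547/408 = 48823/573240 ≈ 0.085170)
(c + (4217 - 1*5316)) + 1/(-22875 + y) = (-19385 + (4217 - 1*5316)) + 1/(-22875 + 48823/573240) = (-19385 + (4217 - 5316)) + 1/(-13112816177/573240) = (-19385 - 1099) - 573240/13112816177 = -20484 - 573240/13112816177 = -268602927142908/13112816177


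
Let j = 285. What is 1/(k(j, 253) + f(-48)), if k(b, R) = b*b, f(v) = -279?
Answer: 1/80946 ≈ 1.2354e-5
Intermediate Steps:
k(b, R) = b²
1/(k(j, 253) + f(-48)) = 1/(285² - 279) = 1/(81225 - 279) = 1/80946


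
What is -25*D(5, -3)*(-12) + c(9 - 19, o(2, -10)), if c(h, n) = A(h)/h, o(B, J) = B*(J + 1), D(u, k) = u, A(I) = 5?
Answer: 2999/2 ≈ 1499.5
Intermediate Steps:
o(B, J) = B*(1 + J)
c(h, n) = 5/h
-25*D(5, -3)*(-12) + c(9 - 19, o(2, -10)) = -25*5*(-12) + 5/(9 - 19) = -125*(-12) + 5/(-10) = 1500 + 5*(-⅒) = 1500 - ½ = 2999/2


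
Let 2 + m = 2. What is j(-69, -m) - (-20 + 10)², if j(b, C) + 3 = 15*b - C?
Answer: -1138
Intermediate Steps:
m = 0 (m = -2 + 2 = 0)
j(b, C) = -3 - C + 15*b (j(b, C) = -3 + (15*b - C) = -3 + (-C + 15*b) = -3 - C + 15*b)
j(-69, -m) - (-20 + 10)² = (-3 - (-1)*0 + 15*(-69)) - (-20 + 10)² = (-3 - 1*0 - 1035) - 1*(-10)² = (-3 + 0 - 1035) - 1*100 = -1038 - 100 = -1138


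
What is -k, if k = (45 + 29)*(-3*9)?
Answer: 1998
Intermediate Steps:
k = -1998 (k = 74*(-27) = -1998)
-k = -1*(-1998) = 1998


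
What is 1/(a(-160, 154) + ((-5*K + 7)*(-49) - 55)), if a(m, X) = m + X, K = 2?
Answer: 1/86 ≈ 0.011628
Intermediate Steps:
a(m, X) = X + m
1/(a(-160, 154) + ((-5*K + 7)*(-49) - 55)) = 1/((154 - 160) + ((-5*2 + 7)*(-49) - 55)) = 1/(-6 + ((-10 + 7)*(-49) - 55)) = 1/(-6 + (-3*(-49) - 55)) = 1/(-6 + (147 - 55)) = 1/(-6 + 92) = 1/86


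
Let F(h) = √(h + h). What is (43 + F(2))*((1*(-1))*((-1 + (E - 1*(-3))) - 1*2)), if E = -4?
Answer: 180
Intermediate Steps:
F(h) = √2*√h (F(h) = √(2*h) = √2*√h)
(43 + F(2))*((1*(-1))*((-1 + (E - 1*(-3))) - 1*2)) = (43 + √2*√2)*((1*(-1))*((-1 + (-4 - 1*(-3))) - 1*2)) = (43 + 2)*(-((-1 + (-4 + 3)) - 2)) = 45*(-((-1 - 1) - 2)) = 45*(-(-2 - 2)) = 45*(-1*(-4)) = 45*4 = 180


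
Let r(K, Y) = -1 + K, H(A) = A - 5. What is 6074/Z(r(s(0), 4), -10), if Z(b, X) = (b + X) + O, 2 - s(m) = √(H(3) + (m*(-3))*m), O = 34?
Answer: 151850/627 + 6074*I*√2/627 ≈ 242.19 + 13.7*I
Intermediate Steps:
H(A) = -5 + A
s(m) = 2 - √(-2 - 3*m²) (s(m) = 2 - √((-5 + 3) + (m*(-3))*m) = 2 - √(-2 + (-3*m)*m) = 2 - √(-2 - 3*m²))
Z(b, X) = 34 + X + b (Z(b, X) = (b + X) + 34 = (X + b) + 34 = 34 + X + b)
6074/Z(r(s(0), 4), -10) = 6074/(34 - 10 + (-1 + (2 - √(-2 - 3*0²)))) = 6074/(34 - 10 + (-1 + (2 - √(-2 - 3*0)))) = 6074/(34 - 10 + (-1 + (2 - √(-2 + 0)))) = 6074/(34 - 10 + (-1 + (2 - √(-2)))) = 6074/(34 - 10 + (-1 + (2 - I*√2))) = 6074/(34 - 10 + (1 - I*√2)) = 6074/(25 - I*√2)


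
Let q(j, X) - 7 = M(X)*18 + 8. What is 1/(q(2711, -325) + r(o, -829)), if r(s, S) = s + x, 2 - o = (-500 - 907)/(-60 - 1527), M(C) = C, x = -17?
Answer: -529/3095119 ≈ -0.00017091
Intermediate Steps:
o = 589/529 (o = 2 - (-500 - 907)/(-60 - 1527) = 2 - (-1407)/(-1587) = 2 - (-1407)*(-1)/1587 = 2 - 1*469/529 = 2 - 469/529 = 589/529 ≈ 1.1134)
q(j, X) = 15 + 18*X (q(j, X) = 7 + (X*18 + 8) = 7 + (18*X + 8) = 7 + (8 + 18*X) = 15 + 18*X)
r(s, S) = -17 + s (r(s, S) = s - 17 = -17 + s)
1/(q(2711, -325) + r(o, -829)) = 1/((15 + 18*(-325)) + (-17 + 589/529)) = 1/((15 - 5850) - 8404/529) = 1/(-5835 - 8404/529) = 1/(-3095119/529) = -529/3095119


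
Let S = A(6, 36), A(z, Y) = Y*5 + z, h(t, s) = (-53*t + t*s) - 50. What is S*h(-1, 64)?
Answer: -11346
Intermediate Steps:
h(t, s) = -50 - 53*t + s*t (h(t, s) = (-53*t + s*t) - 50 = -50 - 53*t + s*t)
A(z, Y) = z + 5*Y (A(z, Y) = 5*Y + z = z + 5*Y)
S = 186 (S = 6 + 5*36 = 6 + 180 = 186)
S*h(-1, 64) = 186*(-50 - 53*(-1) + 64*(-1)) = 186*(-50 + 53 - 64) = 186*(-61) = -11346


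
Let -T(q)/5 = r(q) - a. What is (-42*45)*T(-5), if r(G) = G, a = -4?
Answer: -9450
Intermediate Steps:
T(q) = -20 - 5*q (T(q) = -5*(q - 1*(-4)) = -5*(q + 4) = -5*(4 + q) = -20 - 5*q)
(-42*45)*T(-5) = (-42*45)*(-20 - 5*(-5)) = -1890*(-20 + 25) = -1890*5 = -9450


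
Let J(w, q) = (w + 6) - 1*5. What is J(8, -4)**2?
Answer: 81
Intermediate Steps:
J(w, q) = 1 + w (J(w, q) = (6 + w) - 5 = 1 + w)
J(8, -4)**2 = (1 + 8)**2 = 9**2 = 81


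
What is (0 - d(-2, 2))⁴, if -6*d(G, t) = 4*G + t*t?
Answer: 16/81 ≈ 0.19753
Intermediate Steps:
d(G, t) = -2*G/3 - t²/6 (d(G, t) = -(4*G + t*t)/6 = -(4*G + t²)/6 = -(t² + 4*G)/6 = -2*G/3 - t²/6)
(0 - d(-2, 2))⁴ = (0 - (-⅔*(-2) - ⅙*2²))⁴ = (0 - (4/3 - ⅙*4))⁴ = (0 - (4/3 - ⅔))⁴ = (0 - 1*⅔)⁴ = (0 - ⅔)⁴ = (-⅔)⁴ = 16/81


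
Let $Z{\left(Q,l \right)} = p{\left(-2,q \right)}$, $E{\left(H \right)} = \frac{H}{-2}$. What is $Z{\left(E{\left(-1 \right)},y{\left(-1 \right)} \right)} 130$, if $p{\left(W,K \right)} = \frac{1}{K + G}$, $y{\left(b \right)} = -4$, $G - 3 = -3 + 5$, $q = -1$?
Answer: $\frac{65}{2} \approx 32.5$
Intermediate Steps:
$G = 5$ ($G = 3 + \left(-3 + 5\right) = 3 + 2 = 5$)
$E{\left(H \right)} = - \frac{H}{2}$ ($E{\left(H \right)} = H \left(- \frac{1}{2}\right) = - \frac{H}{2}$)
$p{\left(W,K \right)} = \frac{1}{5 + K}$ ($p{\left(W,K \right)} = \frac{1}{K + 5} = \frac{1}{5 + K}$)
$Z{\left(Q,l \right)} = \frac{1}{4}$ ($Z{\left(Q,l \right)} = \frac{1}{5 - 1} = \frac{1}{4}$)
$Z{\left(E{\left(-1 \right)},y{\left(-1 \right)} \right)} 130 = \frac{1}{4} \cdot 130 = \frac{65}{2}$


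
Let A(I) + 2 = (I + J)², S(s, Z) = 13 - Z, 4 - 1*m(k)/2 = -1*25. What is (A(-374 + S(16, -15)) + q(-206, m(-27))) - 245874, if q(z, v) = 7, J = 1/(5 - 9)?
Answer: -2015679/16 ≈ -1.2598e+5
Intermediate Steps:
J = -¼ (J = 1/(-4) = -¼ ≈ -0.25000)
m(k) = 58 (m(k) = 8 - (-2)*25 = 8 - 2*(-25) = 8 + 50 = 58)
A(I) = -2 + (-¼ + I)² (A(I) = -2 + (I - ¼)² = -2 + (-¼ + I)²)
(A(-374 + S(16, -15)) + q(-206, m(-27))) - 245874 = ((-2 + (-1 + 4*(-374 + (13 - 1*(-15))))²/16) + 7) - 245874 = ((-2 + (-1 + 4*(-374 + (13 + 15)))²/16) + 7) - 245874 = ((-2 + (-1 + 4*(-374 + 28))²/16) + 7) - 245874 = ((-2 + (-1 + 4*(-346))²/16) + 7) - 245874 = ((-2 + (-1 - 1384)²/16) + 7) - 245874 = ((-2 + (1/16)*(-1385)²) + 7) - 245874 = ((-2 + (1/16)*1918225) + 7) - 245874 = ((-2 + 1918225/16) + 7) - 245874 = (1918193/16 + 7) - 245874 = 1918305/16 - 245874 = -2015679/16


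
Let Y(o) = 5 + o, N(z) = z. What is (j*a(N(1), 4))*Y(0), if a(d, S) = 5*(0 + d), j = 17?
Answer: 425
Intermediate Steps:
a(d, S) = 5*d
(j*a(N(1), 4))*Y(0) = (17*(5*1))*(5 + 0) = (17*5)*5 = 85*5 = 425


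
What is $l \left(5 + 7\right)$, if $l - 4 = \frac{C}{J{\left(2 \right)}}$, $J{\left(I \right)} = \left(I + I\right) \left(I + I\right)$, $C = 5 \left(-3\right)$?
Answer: $\frac{147}{4} \approx 36.75$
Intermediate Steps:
$C = -15$
$J{\left(I \right)} = 4 I^{2}$ ($J{\left(I \right)} = 2 I 2 I = 4 I^{2}$)
$l = \frac{49}{16}$ ($l = 4 - \frac{15}{4 \cdot 2^{2}} = 4 - \frac{15}{4 \cdot 4} = 4 - \frac{15}{16} = \frac{49}{16} \approx 3.0625$)
$l \left(5 + 7\right) = \frac{49 \left(5 + 7\right)}{16} = \frac{49}{16} \cdot 12 = \frac{147}{4}$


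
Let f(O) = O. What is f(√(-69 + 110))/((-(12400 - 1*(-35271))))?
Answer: -√41/47671 ≈ -0.00013432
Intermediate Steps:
f(√(-69 + 110))/((-(12400 - 1*(-35271)))) = √(-69 + 110)/((-(12400 - 1*(-35271)))) = √41/((-(12400 + 35271))) = √41/((-1*47671)) = √41/(-47671) = √41*(-1/47671) = -√41/47671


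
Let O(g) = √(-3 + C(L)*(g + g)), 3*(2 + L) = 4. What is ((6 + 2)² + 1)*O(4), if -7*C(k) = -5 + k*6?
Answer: 65*√357/7 ≈ 175.45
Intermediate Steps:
L = -⅔ (L = -2 + (⅓)*4 = -2 + 4/3 = -⅔ ≈ -0.66667)
C(k) = 5/7 - 6*k/7 (C(k) = -(-5 + k*6)/7 = -(-5 + 6*k)/7 = 5/7 - 6*k/7)
O(g) = √(-3 + 18*g/7) (O(g) = √(-3 + (5/7 - 6/7*(-⅔))*(g + g)) = √(-3 + (5/7 + 4/7)*(2*g)) = √(-3 + 9*(2*g)/7) = √(-3 + 18*g/7))
((6 + 2)² + 1)*O(4) = ((6 + 2)² + 1)*(√(-147 + 126*4)/7) = (8² + 1)*(√(-147 + 504)/7) = (64 + 1)*(√357/7) = 65*(√357/7) = 65*√357/7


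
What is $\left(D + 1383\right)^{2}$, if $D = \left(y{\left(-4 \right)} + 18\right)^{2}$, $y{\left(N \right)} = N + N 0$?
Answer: $2493241$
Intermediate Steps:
$y{\left(N \right)} = N$ ($y{\left(N \right)} = N + 0 = N$)
$D = 196$ ($D = \left(-4 + 18\right)^{2} = 14^{2} = 196$)
$\left(D + 1383\right)^{2} = \left(196 + 1383\right)^{2} = 1579^{2} = 2493241$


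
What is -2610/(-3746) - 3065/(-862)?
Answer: 6865655/1614526 ≈ 4.2524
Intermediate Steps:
-2610/(-3746) - 3065/(-862) = -2610*(-1/3746) - 3065*(-1/862) = 1305/1873 + 3065/862 = 6865655/1614526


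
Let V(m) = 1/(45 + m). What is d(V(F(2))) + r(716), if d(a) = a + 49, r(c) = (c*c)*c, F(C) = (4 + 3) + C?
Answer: 19821334231/54 ≈ 3.6706e+8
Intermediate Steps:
F(C) = 7 + C
r(c) = c³ (r(c) = c²*c = c³)
d(a) = 49 + a
d(V(F(2))) + r(716) = (49 + 1/(45 + (7 + 2))) + 716³ = (49 + 1/(45 + 9)) + 367061696 = (49 + 1/54) + 367061696 = 2647/54 + 367061696 = 19821334231/54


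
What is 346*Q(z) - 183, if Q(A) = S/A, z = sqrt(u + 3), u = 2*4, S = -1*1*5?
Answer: -183 - 1730*sqrt(11)/11 ≈ -704.61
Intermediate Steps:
S = -5 (S = -1*5 = -5)
u = 8
z = sqrt(11) (z = sqrt(8 + 3) = sqrt(11) ≈ 3.3166)
Q(A) = -5/A
346*Q(z) - 183 = 346*(-5*sqrt(11)/11) - 183 = -1730*sqrt(11)/11 - 183 = -183 - 1730*sqrt(11)/11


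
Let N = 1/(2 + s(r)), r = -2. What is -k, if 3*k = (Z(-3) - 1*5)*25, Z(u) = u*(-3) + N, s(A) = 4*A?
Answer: -575/18 ≈ -31.944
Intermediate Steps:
N = -⅙ (N = 1/(2 + 4*(-2)) = 1/(2 - 8) = 1/(-6) = -⅙ ≈ -0.16667)
Z(u) = -⅙ - 3*u (Z(u) = u*(-3) - ⅙ = -3*u - ⅙ = -⅙ - 3*u)
k = 575/18 (k = (((-⅙ - 3*(-3)) - 1*5)*25)/3 = (((-⅙ + 9) - 5)*25)/3 = ((53/6 - 5)*25)/3 = ((23/6)*25)/3 = (⅓)*(575/6) = 575/18 ≈ 31.944)
-k = -1*575/18 = -575/18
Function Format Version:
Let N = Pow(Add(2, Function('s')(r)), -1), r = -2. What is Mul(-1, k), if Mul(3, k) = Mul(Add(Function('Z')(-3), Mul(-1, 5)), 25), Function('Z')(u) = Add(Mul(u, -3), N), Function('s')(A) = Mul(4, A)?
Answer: Rational(-575, 18) ≈ -31.944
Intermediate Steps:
N = Rational(-1, 6) (N = Pow(Add(2, Mul(4, -2)), -1) = Pow(Add(2, -8), -1) = Pow(-6, -1) = Rational(-1, 6) ≈ -0.16667)
Function('Z')(u) = Add(Rational(-1, 6), Mul(-3, u)) (Function('Z')(u) = Add(Mul(u, -3), Rational(-1, 6)) = Add(Mul(-3, u), Rational(-1, 6)) = Add(Rational(-1, 6), Mul(-3, u)))
k = Rational(575, 18) (k = Mul(Rational(1, 3), Mul(Add(Add(Rational(-1, 6), Mul(-3, -3)), Mul(-1, 5)), 25)) = Mul(Rational(1, 3), Mul(Add(Add(Rational(-1, 6), 9), -5), 25)) = Mul(Rational(1, 3), Mul(Add(Rational(53, 6), -5), 25)) = Mul(Rational(1, 3), Mul(Rational(23, 6), 25)) = Mul(Rational(1, 3), Rational(575, 6)) = Rational(575, 18) ≈ 31.944)
Mul(-1, k) = Mul(-1, Rational(575, 18)) = Rational(-575, 18)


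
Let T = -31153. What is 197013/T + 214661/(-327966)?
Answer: -71300899691/10217124798 ≈ -6.9786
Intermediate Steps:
197013/T + 214661/(-327966) = 197013/(-31153) + 214661/(-327966) = 197013*(-1/31153) + 214661*(-1/327966) = -197013/31153 - 214661/327966 = -71300899691/10217124798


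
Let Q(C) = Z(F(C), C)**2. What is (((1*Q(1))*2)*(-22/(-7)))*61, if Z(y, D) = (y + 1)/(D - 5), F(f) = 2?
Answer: 6039/28 ≈ 215.68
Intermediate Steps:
Z(y, D) = (1 + y)/(-5 + D)
Q(C) = 9/(-5 + C)**2 (Q(C) = ((1 + 2)/(-5 + C))**2 = (3/(-5 + C))**2 = 9/(-5 + C)**2)
(((1*Q(1))*2)*(-22/(-7)))*61 = (((1*(9/(-5 + 1)**2))*2)*(-22/(-7)))*61 = (((1*(9/(-4)**2))*2)*(-22*(-1/7)))*61 = (((1*(9*(1/16)))*2)*(22/7))*61 = (((1*(9/16))*2)*(22/7))*61 = (((9/16)*2)*(22/7))*61 = ((9/8)*(22/7))*61 = (99/28)*61 = 6039/28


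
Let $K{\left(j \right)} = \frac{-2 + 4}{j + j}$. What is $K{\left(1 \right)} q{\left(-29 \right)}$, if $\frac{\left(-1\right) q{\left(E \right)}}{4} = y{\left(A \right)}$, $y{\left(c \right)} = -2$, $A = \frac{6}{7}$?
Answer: $8$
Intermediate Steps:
$A = \frac{6}{7}$ ($A = 6 \cdot \frac{1}{7} = \frac{6}{7} \approx 0.85714$)
$q{\left(E \right)} = 8$ ($q{\left(E \right)} = \left(-4\right) \left(-2\right) = 8$)
$K{\left(j \right)} = \frac{1}{j}$ ($K{\left(j \right)} = \frac{2}{2 j} = 2 \frac{1}{2 j} = \frac{1}{j}$)
$K{\left(1 \right)} q{\left(-29 \right)} = 1^{-1} \cdot 8 = 1 \cdot 8 = 8$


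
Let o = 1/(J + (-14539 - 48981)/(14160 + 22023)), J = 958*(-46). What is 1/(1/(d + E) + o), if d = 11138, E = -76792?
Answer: -52345145170228/1985067323 ≈ -26369.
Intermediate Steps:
J = -44068
o = -36183/1594575964 (o = 1/(-44068 + (-14539 - 48981)/(14160 + 22023)) = 1/(-44068 - 63520/36183) = 1/(-1594575964/36183) = -36183/1594575964 ≈ -2.2691e-5)
1/(1/(d + E) + o) = 1/(1/(11138 - 76792) - 36183/1594575964) = 1/(1/(-65654) - 36183/1594575964) = 1/(-1/65654 - 36183/1594575964) = 1/(-1985067323/52345145170228) = -52345145170228/1985067323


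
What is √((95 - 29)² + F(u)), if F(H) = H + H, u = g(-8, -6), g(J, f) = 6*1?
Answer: 4*√273 ≈ 66.091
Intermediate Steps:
g(J, f) = 6
u = 6
F(H) = 2*H
√((95 - 29)² + F(u)) = √((95 - 29)² + 2*6) = √(66² + 12) = √(4356 + 12) = √4368 = 4*√273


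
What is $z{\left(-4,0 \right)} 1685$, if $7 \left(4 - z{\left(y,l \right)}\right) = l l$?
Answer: $6740$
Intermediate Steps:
$z{\left(y,l \right)} = 4 - \frac{l^{2}}{7}$ ($z{\left(y,l \right)} = 4 - \frac{l l}{7} = 4 - \frac{l^{2}}{7}$)
$z{\left(-4,0 \right)} 1685 = \left(4 - \frac{0^{2}}{7}\right) 1685 = \left(4 - 0\right) 1685 = \left(4 + 0\right) 1685 = 4 \cdot 1685 = 6740$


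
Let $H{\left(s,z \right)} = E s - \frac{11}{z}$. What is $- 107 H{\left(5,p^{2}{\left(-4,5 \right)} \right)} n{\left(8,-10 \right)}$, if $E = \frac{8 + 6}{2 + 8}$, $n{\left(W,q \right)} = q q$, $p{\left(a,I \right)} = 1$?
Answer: $42800$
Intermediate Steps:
$n{\left(W,q \right)} = q^{2}$
$E = \frac{7}{5}$ ($E = \frac{14}{10} = 14 \cdot \frac{1}{10} = \frac{7}{5} \approx 1.4$)
$H{\left(s,z \right)} = - \frac{11}{z} + \frac{7 s}{5}$ ($H{\left(s,z \right)} = \frac{7 s}{5} - \frac{11}{z} = - \frac{11}{z} + \frac{7 s}{5}$)
$- 107 H{\left(5,p^{2}{\left(-4,5 \right)} \right)} n{\left(8,-10 \right)} = - 107 \left(- \frac{11}{1^{2}} + \frac{7}{5} \cdot 5\right) \left(-10\right)^{2} = - 107 \left(- \frac{11}{1} + 7\right) 100 = - 107 \left(\left(-11\right) 1 + 7\right) 100 = - 107 \left(-11 + 7\right) 100 = \left(-107\right) \left(-4\right) 100 = 428 \cdot 100 = 42800$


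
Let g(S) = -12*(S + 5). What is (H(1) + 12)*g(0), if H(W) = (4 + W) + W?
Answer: -1080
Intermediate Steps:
g(S) = -60 - 12*S (g(S) = -12*(5 + S) = -60 - 12*S)
H(W) = 4 + 2*W
(H(1) + 12)*g(0) = ((4 + 2*1) + 12)*(-60 - 12*0) = ((4 + 2) + 12)*(-60 + 0) = (6 + 12)*(-60) = 18*(-60) = -1080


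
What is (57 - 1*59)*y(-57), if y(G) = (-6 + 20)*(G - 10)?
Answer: 1876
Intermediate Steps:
y(G) = -140 + 14*G (y(G) = 14*(-10 + G) = -140 + 14*G)
(57 - 1*59)*y(-57) = (57 - 1*59)*(-140 + 14*(-57)) = (57 - 59)*(-140 - 798) = -2*(-938) = 1876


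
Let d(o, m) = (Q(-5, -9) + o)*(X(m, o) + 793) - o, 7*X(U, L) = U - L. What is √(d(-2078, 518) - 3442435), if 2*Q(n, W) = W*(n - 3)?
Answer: 3*I*√31670079/7 ≈ 2411.8*I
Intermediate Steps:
Q(n, W) = W*(-3 + n)/2 (Q(n, W) = (W*(n - 3))/2 = (W*(-3 + n))/2 = W*(-3 + n)/2)
X(U, L) = -L/7 + U/7 (X(U, L) = (U - L)/7 = -L/7 + U/7)
d(o, m) = -o + (36 + o)*(793 - o/7 + m/7) (d(o, m) = ((½)*(-9)*(-3 - 5) + o)*((-o/7 + m/7) + 793) - o = ((½)*(-9)*(-8) + o)*(793 - o/7 + m/7) - o = (36 + o)*(793 - o/7 + m/7) - o = -o + (36 + o)*(793 - o/7 + m/7))
√(d(-2078, 518) - 3442435) = √((28548 + (36/7)*518 + (5508/7)*(-2078) + (⅐)*(-2078)*(518 - 1*(-2078))) - 3442435) = √((28548 + 2664 - 11445624/7 + (⅐)*(-2078)*(518 + 2078)) - 3442435) = √((28548 + 2664 - 11445624/7 + (⅐)*(-2078)*2596) - 3442435) = √((28548 + 2664 - 11445624/7 - 5394488/7) - 3442435) = √(-16621628/7 - 3442435) = √(-40718673/7) = 3*I*√31670079/7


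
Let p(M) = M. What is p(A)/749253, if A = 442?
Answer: 442/749253 ≈ 0.00058992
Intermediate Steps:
p(A)/749253 = 442/749253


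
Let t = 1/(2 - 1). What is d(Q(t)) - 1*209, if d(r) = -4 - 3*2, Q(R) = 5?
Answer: -219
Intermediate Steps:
t = 1 (t = 1/1 = 1)
d(r) = -10 (d(r) = -4 - 6 = -10)
d(Q(t)) - 1*209 = -10 - 1*209 = -10 - 209 = -219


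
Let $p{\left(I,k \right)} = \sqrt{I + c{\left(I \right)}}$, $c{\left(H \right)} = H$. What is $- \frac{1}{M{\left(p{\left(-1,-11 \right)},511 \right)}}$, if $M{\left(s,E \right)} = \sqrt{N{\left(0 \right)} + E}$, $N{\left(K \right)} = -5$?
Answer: $- \frac{\sqrt{506}}{506} \approx -0.044455$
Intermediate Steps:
$p{\left(I,k \right)} = \sqrt{2} \sqrt{I}$ ($p{\left(I,k \right)} = \sqrt{I + I} = \sqrt{2 I} = \sqrt{2} \sqrt{I}$)
$M{\left(s,E \right)} = \sqrt{-5 + E}$
$- \frac{1}{M{\left(p{\left(-1,-11 \right)},511 \right)}} = - \frac{1}{\sqrt{-5 + 511}} = - \frac{1}{\sqrt{506}} = - \frac{\sqrt{506}}{506}$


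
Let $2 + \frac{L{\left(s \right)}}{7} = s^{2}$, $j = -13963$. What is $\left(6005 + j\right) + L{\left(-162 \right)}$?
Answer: $175736$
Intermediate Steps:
$L{\left(s \right)} = -14 + 7 s^{2}$
$\left(6005 + j\right) + L{\left(-162 \right)} = \left(6005 - 13963\right) - \left(14 - 7 \left(-162\right)^{2}\right) = -7958 + \left(-14 + 7 \cdot 26244\right) = -7958 + \left(-14 + 183708\right) = -7958 + 183694 = 175736$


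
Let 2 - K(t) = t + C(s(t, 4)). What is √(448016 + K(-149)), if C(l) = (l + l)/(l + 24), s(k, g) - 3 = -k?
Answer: √54227998/11 ≈ 669.45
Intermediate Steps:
s(k, g) = 3 - k
C(l) = 2*l/(24 + l) (C(l) = (2*l)/(24 + l) = 2*l/(24 + l))
K(t) = 2 - t - 2*(3 - t)/(27 - t) (K(t) = 2 - (t + 2*(3 - t)/(24 + (3 - t))) = 2 - (t + 2*(3 - t)/(27 - t)) = 2 + (-t - 2*(3 - t)/(27 - t)) = 2 - t - 2*(3 - t)/(27 - t))
√(448016 + K(-149)) = √(448016 + (-48 - 1*(-149)² + 27*(-149))/(-27 - 149)) = √(448016 + (-48 - 1*22201 - 4023)/(-176)) = √(448016 - (-48 - 22201 - 4023)/176) = √(448016 - 1/176*(-26272)) = √(448016 + 1642/11) = √(4929818/11) = √54227998/11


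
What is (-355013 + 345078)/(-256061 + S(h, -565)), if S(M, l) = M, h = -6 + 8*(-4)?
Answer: 9935/256099 ≈ 0.038794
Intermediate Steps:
h = -38 (h = -6 - 32 = -38)
(-355013 + 345078)/(-256061 + S(h, -565)) = (-355013 + 345078)/(-256061 - 38) = -9935/(-256099) = -9935*(-1/256099) = 9935/256099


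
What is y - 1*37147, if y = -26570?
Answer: -63717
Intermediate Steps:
y - 1*37147 = -26570 - 1*37147 = -26570 - 37147 = -63717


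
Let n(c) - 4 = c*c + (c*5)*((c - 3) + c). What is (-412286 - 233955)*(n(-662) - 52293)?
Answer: -3087949526325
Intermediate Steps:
n(c) = 4 + c**2 + 5*c*(-3 + 2*c) (n(c) = 4 + (c*c + (c*5)*((c - 3) + c)) = 4 + (c**2 + (5*c)*((-3 + c) + c)) = 4 + (c**2 + (5*c)*(-3 + 2*c)) = 4 + (c**2 + 5*c*(-3 + 2*c)) = 4 + c**2 + 5*c*(-3 + 2*c))
(-412286 - 233955)*(n(-662) - 52293) = (-412286 - 233955)*((4 - 15*(-662) + 11*(-662)**2) - 52293) = -646241*((4 + 9930 + 11*438244) - 52293) = -646241*((4 + 9930 + 4820684) - 52293) = -646241*(4830618 - 52293) = -646241*4778325 = -3087949526325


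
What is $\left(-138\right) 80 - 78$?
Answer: $-11118$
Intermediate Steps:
$\left(-138\right) 80 - 78 = -11040 - 78 = -11118$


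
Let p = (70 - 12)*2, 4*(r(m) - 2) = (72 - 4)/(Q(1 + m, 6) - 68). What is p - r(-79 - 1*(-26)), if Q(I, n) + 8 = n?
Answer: 7997/70 ≈ 114.24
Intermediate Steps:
Q(I, n) = -8 + n
r(m) = 123/70 (r(m) = 2 + ((72 - 4)/((-8 + 6) - 68))/4 = 2 + (68/(-2 - 68))/4 = 2 + (68/(-70))/4 = 2 + (68*(-1/70))/4 = 2 + (1/4)*(-34/35) = 2 - 17/70 = 123/70)
p = 116 (p = 58*2 = 116)
p - r(-79 - 1*(-26)) = 116 - 1*123/70 = 116 - 123/70 = 7997/70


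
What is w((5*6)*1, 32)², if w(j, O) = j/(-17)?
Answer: 900/289 ≈ 3.1142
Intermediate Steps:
w(j, O) = -j/17 (w(j, O) = j*(-1/17) = -j/17)
w((5*6)*1, 32)² = (-5*6/17)² = (-30/17)² = 900/289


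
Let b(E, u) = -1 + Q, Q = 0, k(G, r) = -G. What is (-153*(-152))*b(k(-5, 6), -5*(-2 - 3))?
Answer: -23256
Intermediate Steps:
b(E, u) = -1 (b(E, u) = -1 + 0 = -1)
(-153*(-152))*b(k(-5, 6), -5*(-2 - 3)) = -153*(-152)*(-1) = 23256*(-1) = -23256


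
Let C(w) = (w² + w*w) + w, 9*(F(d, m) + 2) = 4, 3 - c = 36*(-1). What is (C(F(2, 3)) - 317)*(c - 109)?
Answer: 1778770/81 ≈ 21960.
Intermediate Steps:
c = 39 (c = 3 - 36*(-1) = 3 - 1*(-36) = 3 + 36 = 39)
F(d, m) = -14/9 (F(d, m) = -2 + (⅑)*4 = -2 + 4/9 = -14/9)
C(w) = w + 2*w² (C(w) = (w² + w²) + w = 2*w² + w = w + 2*w²)
(C(F(2, 3)) - 317)*(c - 109) = (-14*(1 + 2*(-14/9))/9 - 317)*(39 - 109) = (-14*(1 - 28/9)/9 - 317)*(-70) = (-14/9*(-19/9) - 317)*(-70) = (266/81 - 317)*(-70) = -25411/81*(-70) = 1778770/81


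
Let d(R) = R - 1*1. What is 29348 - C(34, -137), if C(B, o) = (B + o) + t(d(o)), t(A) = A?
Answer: 29589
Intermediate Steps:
d(R) = -1 + R (d(R) = R - 1 = -1 + R)
C(B, o) = -1 + B + 2*o (C(B, o) = (B + o) + (-1 + o) = -1 + B + 2*o)
29348 - C(34, -137) = 29348 - (-1 + 34 + 2*(-137)) = 29348 - (-1 + 34 - 274) = 29348 - 1*(-241) = 29348 + 241 = 29589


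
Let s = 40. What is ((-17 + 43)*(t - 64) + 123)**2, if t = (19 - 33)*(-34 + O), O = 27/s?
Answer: 11213327449/100 ≈ 1.1213e+8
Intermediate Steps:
O = 27/40 ≈ 0.67500
t = 9331/20 (t = (19 - 33)*(-34 + 27/40) = -14*(-1333/40) = 9331/20 ≈ 466.55)
((-17 + 43)*(t - 64) + 123)**2 = ((-17 + 43)*(9331/20 - 64) + 123)**2 = (26*(8051/20) + 123)**2 = (104663/10 + 123)**2 = (105893/10)**2 = 11213327449/100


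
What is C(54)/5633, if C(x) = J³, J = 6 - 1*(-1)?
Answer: 343/5633 ≈ 0.060891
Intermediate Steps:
J = 7 (J = 6 + 1 = 7)
C(x) = 343 (C(x) = 7³ = 343)
C(54)/5633 = 343/5633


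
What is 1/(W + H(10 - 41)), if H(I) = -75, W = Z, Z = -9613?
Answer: -1/9688 ≈ -0.00010322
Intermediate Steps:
W = -9613
1/(W + H(10 - 41)) = 1/(-9613 - 75) = 1/(-9688) = -1/9688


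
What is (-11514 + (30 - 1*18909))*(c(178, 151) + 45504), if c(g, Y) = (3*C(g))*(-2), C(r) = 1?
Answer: -1382820714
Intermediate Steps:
c(g, Y) = -6 (c(g, Y) = (3*1)*(-2) = 3*(-2) = -6)
(-11514 + (30 - 1*18909))*(c(178, 151) + 45504) = (-11514 + (30 - 1*18909))*(-6 + 45504) = (-11514 + (30 - 18909))*45498 = (-11514 - 18879)*45498 = -30393*45498 = -1382820714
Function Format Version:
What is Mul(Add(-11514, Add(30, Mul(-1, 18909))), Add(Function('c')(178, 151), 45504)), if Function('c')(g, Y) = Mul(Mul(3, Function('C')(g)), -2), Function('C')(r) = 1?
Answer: -1382820714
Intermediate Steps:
Function('c')(g, Y) = -6 (Function('c')(g, Y) = Mul(Mul(3, 1), -2) = Mul(3, -2) = -6)
Mul(Add(-11514, Add(30, Mul(-1, 18909))), Add(Function('c')(178, 151), 45504)) = Mul(Add(-11514, Add(30, Mul(-1, 18909))), Add(-6, 45504)) = Mul(Add(-11514, Add(30, -18909)), 45498) = Mul(Add(-11514, -18879), 45498) = Mul(-30393, 45498) = -1382820714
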